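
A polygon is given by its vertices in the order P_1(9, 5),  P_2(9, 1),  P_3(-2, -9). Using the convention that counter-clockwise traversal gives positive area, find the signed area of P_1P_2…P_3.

Σ = (-36) + (-79) + (71) = -44
Signed area = Σ/2 = -22 (negative ⇒ clockwise traversal).

-22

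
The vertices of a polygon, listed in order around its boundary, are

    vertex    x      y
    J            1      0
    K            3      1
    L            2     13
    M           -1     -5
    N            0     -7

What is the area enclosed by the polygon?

Apply the shoelace (surveyor's) formula: 2A = Σ (x_i·y_{i+1} − x_{i+1}·y_i), indices taken mod 5.
Σ = (1) + (37) + (3) + (7) + (7) = 55
Area = |Σ|/2 = 27.5.

27.5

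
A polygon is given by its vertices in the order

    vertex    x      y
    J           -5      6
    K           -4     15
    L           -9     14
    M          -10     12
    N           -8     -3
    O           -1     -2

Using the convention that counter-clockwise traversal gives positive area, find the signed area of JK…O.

91.5

J→K: (-5)(15) − (-4)(6) = -51
K→L: (-4)(14) − (-9)(15) = 79
L→M: (-9)(12) − (-10)(14) = 32
M→N: (-10)(-3) − (-8)(12) = 126
N→O: (-8)(-2) − (-1)(-3) = 13
O→J: (-1)(6) − (-5)(-2) = -16
Σ = 183
Signed area = Σ/2 = 91.5 (positive ⇒ counter-clockwise traversal).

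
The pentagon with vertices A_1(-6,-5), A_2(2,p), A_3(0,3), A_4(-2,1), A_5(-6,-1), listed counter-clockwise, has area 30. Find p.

-1

The doubled signed area Σ (x_i y_{i+1} − x_{i+1} y_i) is linear in p.
With p=0 it equals 54; the coefficient of p is -6 (from the two edges through A_2).
So -6·p + 54 = 2·30 = 60 ⇒ p = -1.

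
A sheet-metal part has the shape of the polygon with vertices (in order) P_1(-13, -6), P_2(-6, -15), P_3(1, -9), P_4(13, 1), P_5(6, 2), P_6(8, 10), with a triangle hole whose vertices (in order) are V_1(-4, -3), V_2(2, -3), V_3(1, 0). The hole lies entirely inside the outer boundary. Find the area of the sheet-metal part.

237

Outer boundary:
Apply the shoelace (surveyor's) formula: 2A = Σ (x_i·y_{i+1} − x_{i+1}·y_i), indices taken mod 6.
Cross-terms: 159, 69, 118, 20, 44, 82  ⇒  Σ = 492
Area = |Σ|/2 = 246.
Hole:
V_1→V_2: (-4)(-3) − (2)(-3) = 18
V_2→V_3: (2)(0) − (1)(-3) = 3
V_3→V_1: (1)(-3) − (-4)(0) = -3
Σ = 18
Area = |Σ|/2 = 9.
Net area = 246 − 9 = 237.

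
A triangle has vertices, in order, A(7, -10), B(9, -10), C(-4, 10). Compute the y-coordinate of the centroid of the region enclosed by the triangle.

-10/3

Apply Gauss's area formula. First the cross-terms c_i = x_i·y_{i+1} − x_{i+1}·y_i:
  20, 50, -30  ⇒  2A = 40, A = 20.
Then Σ (y_i + y_{i+1})·c_i = -400, so ȳ = -400 / (6·20) = -10/3.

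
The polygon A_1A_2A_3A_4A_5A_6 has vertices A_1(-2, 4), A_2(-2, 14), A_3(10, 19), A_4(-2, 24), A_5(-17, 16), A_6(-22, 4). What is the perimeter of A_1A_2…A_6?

|A_1A_2| = √((0)² + (10)²) = √100 = 10
|A_2A_3| = √((12)² + (5)²) = √169 = 13
|A_3A_4| = √((-12)² + (5)²) = √169 = 13
|A_4A_5| = √((-15)² + (-8)²) = √289 = 17
|A_5A_6| = √((-5)² + (-12)²) = √169 = 13
|A_6A_1| = √((20)² + (0)²) = √400 = 20
Perimeter = 10 + 13 + 13 + 17 + 13 + 20 = 86.

86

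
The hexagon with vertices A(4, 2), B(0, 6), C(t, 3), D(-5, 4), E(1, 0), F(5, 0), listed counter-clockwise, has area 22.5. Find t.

0

The doubled signed area Σ (x_i y_{i+1} − x_{i+1} y_i) is linear in t.
With t=0 it equals 45; the coefficient of t is -2 (from the two edges through C).
So -2·t + 45 = 2·22.5 = 45 ⇒ t = 0.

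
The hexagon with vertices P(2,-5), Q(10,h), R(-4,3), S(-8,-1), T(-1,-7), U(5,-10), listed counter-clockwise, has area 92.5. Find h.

-3

The doubled signed area Σ (x_i y_{i+1} − x_{i+1} y_i) is linear in h.
With h=0 it equals 203; the coefficient of h is 6 (from the two edges through Q).
So 6·h + 203 = 2·92.5 = 185 ⇒ h = -3.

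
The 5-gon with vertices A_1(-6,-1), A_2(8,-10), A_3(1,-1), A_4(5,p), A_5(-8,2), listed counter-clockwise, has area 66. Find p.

Write out the shoelace sum; only the two edges meeting at A_4 involve p:
2·Area = [(1·p − 5·(-1)) + (5·2 − (-8)·p)] + 90
       = 9·p + 105 = 132
⇒ p = 3.

3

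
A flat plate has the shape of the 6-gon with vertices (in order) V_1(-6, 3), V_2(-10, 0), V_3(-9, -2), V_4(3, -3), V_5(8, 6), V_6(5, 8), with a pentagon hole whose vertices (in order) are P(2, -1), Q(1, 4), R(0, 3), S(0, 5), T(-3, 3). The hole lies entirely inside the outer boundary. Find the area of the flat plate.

99

Outer boundary:
Σ = (30) + (20) + (33) + (42) + (34) + (63) = 222
Area = |Σ|/2 = 111.
Hole:
Apply the shoelace (surveyor's) formula: 2A = Σ (x_i·y_{i+1} − x_{i+1}·y_i), indices taken mod 5.
Σ = (9) + (3) + (0) + (15) + (-3) = 24
Area = |Σ|/2 = 12.
Net area = 111 − 12 = 99.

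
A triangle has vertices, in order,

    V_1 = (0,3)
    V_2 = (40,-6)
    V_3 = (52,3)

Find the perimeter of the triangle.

|V_1V_2| = √((40)² + (-9)²) = √1681 = 41
|V_2V_3| = √((12)² + (9)²) = √225 = 15
|V_3V_1| = √((-52)² + (0)²) = √2704 = 52
Perimeter = 41 + 15 + 52 = 108.

108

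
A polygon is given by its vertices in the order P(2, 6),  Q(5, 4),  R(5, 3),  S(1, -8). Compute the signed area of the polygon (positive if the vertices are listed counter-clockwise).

Apply the shoelace formula: 2A = Σ (x_i·y_{i+1} − x_{i+1}·y_i), indices taken mod 4.
P→Q: (2)(4) − (5)(6) = -22
Q→R: (5)(3) − (5)(4) = -5
R→S: (5)(-8) − (1)(3) = -43
S→P: (1)(6) − (2)(-8) = 22
Σ = -48
Signed area = Σ/2 = -24 (negative ⇒ clockwise traversal).

-24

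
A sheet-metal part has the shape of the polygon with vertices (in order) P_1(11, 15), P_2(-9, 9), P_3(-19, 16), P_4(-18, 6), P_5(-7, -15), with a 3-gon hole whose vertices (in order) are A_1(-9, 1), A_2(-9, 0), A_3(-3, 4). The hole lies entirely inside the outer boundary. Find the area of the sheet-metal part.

400.5

Outer boundary:
Apply Gauss's area formula: 2A = Σ (x_i·y_{i+1} − x_{i+1}·y_i), indices taken mod 5.
P_1→P_2: (11)(9) − (-9)(15) = 234
P_2→P_3: (-9)(16) − (-19)(9) = 27
P_3→P_4: (-19)(6) − (-18)(16) = 174
P_4→P_5: (-18)(-15) − (-7)(6) = 312
P_5→P_1: (-7)(15) − (11)(-15) = 60
Σ = 807
Area = |Σ|/2 = 403.5.
Hole:
Apply the shoelace formula: 2A = Σ (x_i·y_{i+1} − x_{i+1}·y_i), indices taken mod 3.
Cross-terms: 9, -36, 33  ⇒  Σ = 6
Area = |Σ|/2 = 3.
Net area = 403.5 − 3 = 400.5.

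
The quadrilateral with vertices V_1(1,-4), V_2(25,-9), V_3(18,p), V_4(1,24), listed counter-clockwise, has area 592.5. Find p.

22

The doubled signed area Σ (x_i y_{i+1} − x_{i+1} y_i) is linear in p.
With p=0 it equals 657; the coefficient of p is 24 (from the two edges through V_3).
So 24·p + 657 = 2·592.5 = 1185 ⇒ p = 22.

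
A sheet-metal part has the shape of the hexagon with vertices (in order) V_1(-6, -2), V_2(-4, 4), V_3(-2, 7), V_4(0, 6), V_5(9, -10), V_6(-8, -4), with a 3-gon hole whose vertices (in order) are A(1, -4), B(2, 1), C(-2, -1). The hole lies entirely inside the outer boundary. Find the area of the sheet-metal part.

112

Outer boundary:
Apply Gauss's area formula: 2A = Σ (x_i·y_{i+1} − x_{i+1}·y_i), indices taken mod 6.
Cross-terms: -32, -20, -12, -54, -116, -8  ⇒  Σ = -242
Area = |Σ|/2 = 121.
Hole:
Apply the shoelace (surveyor's) formula: 2A = Σ (x_i·y_{i+1} − x_{i+1}·y_i), indices taken mod 3.
A→B: (1)(1) − (2)(-4) = 9
B→C: (2)(-1) − (-2)(1) = 0
C→A: (-2)(-4) − (1)(-1) = 9
Σ = 18
Area = |Σ|/2 = 9.
Net area = 121 − 9 = 112.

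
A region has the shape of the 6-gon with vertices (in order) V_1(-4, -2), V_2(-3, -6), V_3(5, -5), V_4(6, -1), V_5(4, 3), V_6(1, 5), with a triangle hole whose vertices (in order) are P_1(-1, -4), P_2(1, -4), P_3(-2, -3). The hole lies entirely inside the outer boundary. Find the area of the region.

Outer boundary:
Apply the surveyor's formula: 2A = Σ (x_i·y_{i+1} − x_{i+1}·y_i), indices taken mod 6.
V_1→V_2: (-4)(-6) − (-3)(-2) = 18
V_2→V_3: (-3)(-5) − (5)(-6) = 45
V_3→V_4: (5)(-1) − (6)(-5) = 25
V_4→V_5: (6)(3) − (4)(-1) = 22
V_5→V_6: (4)(5) − (1)(3) = 17
V_6→V_1: (1)(-2) − (-4)(5) = 18
Σ = 145
Area = |Σ|/2 = 72.5.
Hole:
Apply the shoelace (surveyor's) formula: 2A = Σ (x_i·y_{i+1} − x_{i+1}·y_i), indices taken mod 3.
Σ = (8) + (-11) + (5) = 2
Area = |Σ|/2 = 1.
Net area = 72.5 − 1 = 71.5.

71.5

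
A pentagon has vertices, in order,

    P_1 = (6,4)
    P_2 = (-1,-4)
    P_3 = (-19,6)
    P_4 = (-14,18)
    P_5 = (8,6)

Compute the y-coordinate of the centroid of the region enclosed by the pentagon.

Apply the surveyor's formula. First the cross-terms c_i = x_i·y_{i+1} − x_{i+1}·y_i:
  -20, -82, -258, -228, -4  ⇒  2A = -592, A = -296.
Then Σ (y_i + y_{i+1})·c_i = -11868, so ȳ = -11868 / (6·(-296)) = 989/148.

989/148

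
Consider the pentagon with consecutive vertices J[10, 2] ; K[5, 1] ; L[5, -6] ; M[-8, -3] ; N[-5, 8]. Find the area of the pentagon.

Σ = (0) + (-35) + (-63) + (-79) + (-90) = -267
Area = |Σ|/2 = 133.5.

133.5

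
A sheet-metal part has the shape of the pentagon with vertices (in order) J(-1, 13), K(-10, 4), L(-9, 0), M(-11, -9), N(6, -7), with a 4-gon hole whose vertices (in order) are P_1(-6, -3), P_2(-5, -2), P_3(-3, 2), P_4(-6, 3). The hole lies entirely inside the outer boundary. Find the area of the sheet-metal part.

Outer boundary:
Apply the shoelace (surveyor's) formula: 2A = Σ (x_i·y_{i+1} − x_{i+1}·y_i), indices taken mod 5.
Σ = (126) + (36) + (81) + (131) + (71) = 445
Area = |Σ|/2 = 222.5.
Hole:
Σ = (-3) + (-16) + (3) + (36) = 20
Area = |Σ|/2 = 10.
Net area = 222.5 − 10 = 212.5.

212.5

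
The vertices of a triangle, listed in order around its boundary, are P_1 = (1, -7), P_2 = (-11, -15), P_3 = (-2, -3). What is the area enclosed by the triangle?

Apply the shoelace (surveyor's) formula: 2A = Σ (x_i·y_{i+1} − x_{i+1}·y_i), indices taken mod 3.
Σ = (-92) + (3) + (17) = -72
Area = |Σ|/2 = 36.

36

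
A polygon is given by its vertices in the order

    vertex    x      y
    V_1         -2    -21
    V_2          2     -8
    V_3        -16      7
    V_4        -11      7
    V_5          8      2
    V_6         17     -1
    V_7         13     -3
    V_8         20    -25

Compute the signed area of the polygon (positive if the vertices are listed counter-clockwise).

Apply the shoelace formula: 2A = Σ (x_i·y_{i+1} − x_{i+1}·y_i), indices taken mod 8.
Σ = (58) + (-114) + (-35) + (-78) + (-42) + (-38) + (-265) + (-470) = -984
Signed area = Σ/2 = -492 (negative ⇒ clockwise traversal).

-492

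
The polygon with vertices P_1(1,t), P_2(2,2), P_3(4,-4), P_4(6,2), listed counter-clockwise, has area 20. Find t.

6

Write out the shoelace sum; only the two edges meeting at P_1 involve t:
2·Area = [(6·t − 1·2) + (1·2 − 2·t)] + 16
       = 4·t + 16 = 40
⇒ t = 6.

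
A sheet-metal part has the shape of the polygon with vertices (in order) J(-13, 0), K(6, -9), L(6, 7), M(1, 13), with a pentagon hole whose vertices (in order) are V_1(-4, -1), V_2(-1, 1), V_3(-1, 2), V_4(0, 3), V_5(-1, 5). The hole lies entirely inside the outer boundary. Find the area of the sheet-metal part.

Outer boundary:
Apply Gauss's area formula: 2A = Σ (x_i·y_{i+1} − x_{i+1}·y_i), indices taken mod 4.
Σ = (117) + (96) + (71) + (169) = 453
Area = |Σ|/2 = 226.5.
Hole:
Apply the surveyor's formula: 2A = Σ (x_i·y_{i+1} − x_{i+1}·y_i), indices taken mod 5.
Σ = (-5) + (-1) + (-3) + (3) + (21) = 15
Area = |Σ|/2 = 7.5.
Net area = 226.5 − 7.5 = 219.

219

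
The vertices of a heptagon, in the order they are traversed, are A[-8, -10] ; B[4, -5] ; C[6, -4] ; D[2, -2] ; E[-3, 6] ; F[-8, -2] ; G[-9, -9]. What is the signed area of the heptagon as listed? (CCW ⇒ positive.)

Cross-terms: 80, 14, -4, 6, 54, 54, 18  ⇒  Σ = 222
Signed area = Σ/2 = 111 (positive ⇒ counter-clockwise traversal).

111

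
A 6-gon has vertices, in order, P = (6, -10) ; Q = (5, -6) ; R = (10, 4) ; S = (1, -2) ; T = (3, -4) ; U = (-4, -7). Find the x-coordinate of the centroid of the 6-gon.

Apply Gauss's area formula. First the cross-terms c_i = x_i·y_{i+1} − x_{i+1}·y_i:
  14, 80, -24, 2, -37, 82  ⇒  2A = 117, A = 58.5.
Then Σ (x_i + x_{i+1})·c_i = 1299, so x̄ = 1299 / (6·58.5) = 433/117.

433/117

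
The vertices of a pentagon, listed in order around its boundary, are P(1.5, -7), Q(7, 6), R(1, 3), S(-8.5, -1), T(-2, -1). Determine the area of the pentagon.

59.75

P→Q: (1.5)(6) − (7)(-7) = 58
Q→R: (7)(3) − (1)(6) = 15
R→S: (1)(-1) − (-8.5)(3) = 24.5
S→T: (-8.5)(-1) − (-2)(-1) = 6.5
T→P: (-2)(-7) − (1.5)(-1) = 15.5
Σ = 119.5
Area = |Σ|/2 = 59.75.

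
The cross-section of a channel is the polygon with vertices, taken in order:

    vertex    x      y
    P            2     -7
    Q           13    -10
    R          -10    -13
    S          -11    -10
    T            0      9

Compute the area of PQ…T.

Cross-terms: 71, -269, -43, -99, -18  ⇒  Σ = -358
Area = |Σ|/2 = 179.

179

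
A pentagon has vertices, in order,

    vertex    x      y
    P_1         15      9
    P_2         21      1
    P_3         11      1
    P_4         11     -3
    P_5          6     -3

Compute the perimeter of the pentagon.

|P_1P_2| = √((6)² + (-8)²) = √100 = 10
|P_2P_3| = √((-10)² + (0)²) = √100 = 10
|P_3P_4| = √((0)² + (-4)²) = √16 = 4
|P_4P_5| = √((-5)² + (0)²) = √25 = 5
|P_5P_1| = √((9)² + (12)²) = √225 = 15
Perimeter = 10 + 10 + 4 + 5 + 15 = 44.

44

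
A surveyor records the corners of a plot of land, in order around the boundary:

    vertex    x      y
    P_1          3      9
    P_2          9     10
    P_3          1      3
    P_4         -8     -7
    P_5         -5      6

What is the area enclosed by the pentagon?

81.5

Apply Gauss's area formula: 2A = Σ (x_i·y_{i+1} − x_{i+1}·y_i), indices taken mod 5.
Σ = (-51) + (17) + (17) + (-83) + (-63) = -163
Area = |Σ|/2 = 81.5.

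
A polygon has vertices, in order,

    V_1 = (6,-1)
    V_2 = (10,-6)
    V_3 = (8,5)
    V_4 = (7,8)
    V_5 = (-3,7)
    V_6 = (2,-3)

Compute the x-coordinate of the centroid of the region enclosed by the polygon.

Apply the shoelace formula. First the cross-terms c_i = x_i·y_{i+1} − x_{i+1}·y_i:
  -26, 98, 29, 73, -5, 16  ⇒  2A = 185, A = 92.5.
Then Σ (x_i + x_{i+1})·c_i = 2208, so x̄ = 2208 / (6·92.5) = 736/185.

736/185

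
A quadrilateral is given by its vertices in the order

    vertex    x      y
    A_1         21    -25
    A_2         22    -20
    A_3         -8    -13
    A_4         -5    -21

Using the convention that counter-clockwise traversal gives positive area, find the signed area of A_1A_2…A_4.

Apply the shoelace formula: 2A = Σ (x_i·y_{i+1} − x_{i+1}·y_i), indices taken mod 4.
Σ = (130) + (-446) + (103) + (566) = 353
Signed area = Σ/2 = 176.5 (positive ⇒ counter-clockwise traversal).

176.5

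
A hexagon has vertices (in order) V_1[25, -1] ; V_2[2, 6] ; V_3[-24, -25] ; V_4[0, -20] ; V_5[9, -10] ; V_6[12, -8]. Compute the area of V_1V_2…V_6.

571

Apply the shoelace (surveyor's) formula: 2A = Σ (x_i·y_{i+1} − x_{i+1}·y_i), indices taken mod 6.
Σ = (152) + (94) + (480) + (180) + (48) + (188) = 1142
Area = |Σ|/2 = 571.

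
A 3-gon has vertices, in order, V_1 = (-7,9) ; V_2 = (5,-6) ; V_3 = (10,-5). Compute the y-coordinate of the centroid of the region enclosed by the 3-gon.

Apply the shoelace (surveyor's) formula. First the cross-terms c_i = x_i·y_{i+1} − x_{i+1}·y_i:
  -3, 35, 55  ⇒  2A = 87, A = 43.5.
Then Σ (y_i + y_{i+1})·c_i = -174, so ȳ = -174 / (6·43.5) = -2/3.

-2/3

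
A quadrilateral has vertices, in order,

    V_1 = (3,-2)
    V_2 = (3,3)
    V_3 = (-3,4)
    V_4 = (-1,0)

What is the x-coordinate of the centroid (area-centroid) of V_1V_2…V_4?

13/21

Apply the shoelace formula. First the cross-terms c_i = x_i·y_{i+1} − x_{i+1}·y_i:
  15, 21, 4, 2  ⇒  2A = 42, A = 21.
Then Σ (x_i + x_{i+1})·c_i = 78, so x̄ = 78 / (6·21) = 13/21.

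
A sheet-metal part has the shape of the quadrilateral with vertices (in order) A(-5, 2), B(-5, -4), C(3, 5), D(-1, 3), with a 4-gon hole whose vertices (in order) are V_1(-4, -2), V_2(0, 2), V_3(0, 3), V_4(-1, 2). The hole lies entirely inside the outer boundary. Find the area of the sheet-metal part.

19.5

Outer boundary:
Apply Gauss's area formula: 2A = Σ (x_i·y_{i+1} − x_{i+1}·y_i), indices taken mod 4.
Cross-terms: 30, -13, 14, 13  ⇒  Σ = 44
Area = |Σ|/2 = 22.
Hole:
Apply the shoelace (surveyor's) formula: 2A = Σ (x_i·y_{i+1} − x_{i+1}·y_i), indices taken mod 4.
Cross-terms: -8, 0, 3, 10  ⇒  Σ = 5
Area = |Σ|/2 = 2.5.
Net area = 22 − 2.5 = 19.5.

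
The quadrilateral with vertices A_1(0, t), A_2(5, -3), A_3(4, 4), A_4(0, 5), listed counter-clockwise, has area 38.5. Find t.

Write out the shoelace sum; only the two edges meeting at A_1 involve t:
2·Area = [(0·t − 0·5) + (0·(-3) − 5·t)] + 52
       = -5·t + 52 = 77
⇒ t = -5.

-5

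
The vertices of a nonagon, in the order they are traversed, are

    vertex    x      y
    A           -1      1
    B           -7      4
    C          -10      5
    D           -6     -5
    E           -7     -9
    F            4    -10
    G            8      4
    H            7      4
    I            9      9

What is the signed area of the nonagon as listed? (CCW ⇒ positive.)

A→B: (-1)(4) − (-7)(1) = 3
B→C: (-7)(5) − (-10)(4) = 5
C→D: (-10)(-5) − (-6)(5) = 80
D→E: (-6)(-9) − (-7)(-5) = 19
E→F: (-7)(-10) − (4)(-9) = 106
F→G: (4)(4) − (8)(-10) = 96
G→H: (8)(4) − (7)(4) = 4
H→I: (7)(9) − (9)(4) = 27
I→A: (9)(1) − (-1)(9) = 18
Σ = 358
Signed area = Σ/2 = 179 (positive ⇒ counter-clockwise traversal).

179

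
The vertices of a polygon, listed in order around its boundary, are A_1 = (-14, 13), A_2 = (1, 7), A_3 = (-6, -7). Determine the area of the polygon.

126

Cross-terms: -111, 35, -176  ⇒  Σ = -252
Area = |Σ|/2 = 126.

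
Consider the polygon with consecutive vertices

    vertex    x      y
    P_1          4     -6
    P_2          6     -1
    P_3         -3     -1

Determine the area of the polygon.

Σ = (32) + (-9) + (22) = 45
Area = |Σ|/2 = 22.5.

22.5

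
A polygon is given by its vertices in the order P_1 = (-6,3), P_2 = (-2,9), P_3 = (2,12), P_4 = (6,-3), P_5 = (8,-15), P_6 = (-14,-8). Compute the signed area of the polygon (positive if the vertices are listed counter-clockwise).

Σ = (-48) + (-42) + (-78) + (-66) + (-274) + (-90) = -598
Signed area = Σ/2 = -299 (negative ⇒ clockwise traversal).

-299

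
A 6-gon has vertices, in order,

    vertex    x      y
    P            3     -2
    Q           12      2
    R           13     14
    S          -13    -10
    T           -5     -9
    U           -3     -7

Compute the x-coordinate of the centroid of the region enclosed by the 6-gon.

Apply the shoelace (surveyor's) formula. First the cross-terms c_i = x_i·y_{i+1} − x_{i+1}·y_i:
  30, 142, 52, 67, 8, 27  ⇒  2A = 326, A = 163.
Then Σ (x_i + x_{i+1})·c_i = 2730, so x̄ = 2730 / (6·163) = 455/163.

455/163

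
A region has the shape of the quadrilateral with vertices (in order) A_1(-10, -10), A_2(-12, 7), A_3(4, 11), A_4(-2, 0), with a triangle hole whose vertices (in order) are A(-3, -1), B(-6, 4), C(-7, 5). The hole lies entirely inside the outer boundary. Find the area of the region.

Outer boundary:
Apply Gauss's area formula: 2A = Σ (x_i·y_{i+1} − x_{i+1}·y_i), indices taken mod 4.
Σ = (-190) + (-160) + (22) + (20) = -308
Area = |Σ|/2 = 154.
Hole:
Apply the shoelace formula: 2A = Σ (x_i·y_{i+1} − x_{i+1}·y_i), indices taken mod 3.
Σ = (-18) + (-2) + (22) = 2
Area = |Σ|/2 = 1.
Net area = 154 − 1 = 153.

153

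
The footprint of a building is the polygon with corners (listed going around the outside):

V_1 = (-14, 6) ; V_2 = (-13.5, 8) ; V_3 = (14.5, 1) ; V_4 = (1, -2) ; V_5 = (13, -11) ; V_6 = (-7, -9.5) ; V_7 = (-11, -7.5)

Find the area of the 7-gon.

Apply the shoelace formula: 2A = Σ (x_i·y_{i+1} − x_{i+1}·y_i), indices taken mod 7.
V_1→V_2: (-14)(8) − (-13.5)(6) = -31
V_2→V_3: (-13.5)(1) − (14.5)(8) = -129.5
V_3→V_4: (14.5)(-2) − (1)(1) = -30
V_4→V_5: (1)(-11) − (13)(-2) = 15
V_5→V_6: (13)(-9.5) − (-7)(-11) = -200.5
V_6→V_7: (-7)(-7.5) − (-11)(-9.5) = -52
V_7→V_1: (-11)(6) − (-14)(-7.5) = -171
Σ = -599
Area = |Σ|/2 = 299.5.

299.5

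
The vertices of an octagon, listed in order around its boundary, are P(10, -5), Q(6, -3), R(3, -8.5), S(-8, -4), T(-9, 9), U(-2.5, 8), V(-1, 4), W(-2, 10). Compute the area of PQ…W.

Cross-terms: 0, -42, -80, -108, -49.5, -2, -2, -90  ⇒  Σ = -373.5
Area = |Σ|/2 = 186.75.

186.75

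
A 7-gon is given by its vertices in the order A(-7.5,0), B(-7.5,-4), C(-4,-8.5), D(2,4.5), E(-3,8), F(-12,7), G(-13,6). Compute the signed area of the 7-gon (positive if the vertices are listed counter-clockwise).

Apply the surveyor's formula: 2A = Σ (x_i·y_{i+1} − x_{i+1}·y_i), indices taken mod 7.
Σ = (30) + (47.75) + (-1) + (29.5) + (75) + (19) + (45) = 245.25
Signed area = Σ/2 = 122.625 (positive ⇒ counter-clockwise traversal).

122.625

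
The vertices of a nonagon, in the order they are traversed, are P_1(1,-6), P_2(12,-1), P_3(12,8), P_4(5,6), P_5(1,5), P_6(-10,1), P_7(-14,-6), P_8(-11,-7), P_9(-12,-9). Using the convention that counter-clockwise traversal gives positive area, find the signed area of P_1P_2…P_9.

Cross-terms: 71, 108, 32, 19, 51, 74, 32, 15, 81  ⇒  Σ = 483
Signed area = Σ/2 = 241.5 (positive ⇒ counter-clockwise traversal).

241.5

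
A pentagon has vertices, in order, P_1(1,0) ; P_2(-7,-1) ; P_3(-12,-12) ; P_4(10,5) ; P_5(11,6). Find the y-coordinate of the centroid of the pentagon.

-668/195

Apply the shoelace (surveyor's) formula. First the cross-terms c_i = x_i·y_{i+1} − x_{i+1}·y_i:
  -1, 72, 60, 5, -6  ⇒  2A = 130, A = 65.
Then Σ (y_i + y_{i+1})·c_i = -1336, so ȳ = -1336 / (6·65) = -668/195.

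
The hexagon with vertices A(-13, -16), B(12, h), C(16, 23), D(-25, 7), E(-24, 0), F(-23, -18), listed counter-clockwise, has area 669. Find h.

The doubled signed area Σ (x_i y_{i+1} − x_{i+1} y_i) is linear in h.
With h=0 it equals 1889; the coefficient of h is -29 (from the two edges through B).
So -29·h + 1889 = 2·669 = 1338 ⇒ h = 19.

19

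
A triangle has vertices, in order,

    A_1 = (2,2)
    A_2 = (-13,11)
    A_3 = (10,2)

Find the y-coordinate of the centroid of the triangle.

5

Apply Gauss's area formula. First the cross-terms c_i = x_i·y_{i+1} − x_{i+1}·y_i:
  48, -136, 16  ⇒  2A = -72, A = -36.
Then Σ (y_i + y_{i+1})·c_i = -1080, so ȳ = -1080 / (6·(-36)) = 5.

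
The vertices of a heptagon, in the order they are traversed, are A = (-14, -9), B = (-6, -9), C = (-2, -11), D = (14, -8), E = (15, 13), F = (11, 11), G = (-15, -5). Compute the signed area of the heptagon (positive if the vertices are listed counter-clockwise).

Apply Gauss's area formula: 2A = Σ (x_i·y_{i+1} − x_{i+1}·y_i), indices taken mod 7.
A→B: (-14)(-9) − (-6)(-9) = 72
B→C: (-6)(-11) − (-2)(-9) = 48
C→D: (-2)(-8) − (14)(-11) = 170
D→E: (14)(13) − (15)(-8) = 302
E→F: (15)(11) − (11)(13) = 22
F→G: (11)(-5) − (-15)(11) = 110
G→A: (-15)(-9) − (-14)(-5) = 65
Σ = 789
Signed area = Σ/2 = 394.5 (positive ⇒ counter-clockwise traversal).

394.5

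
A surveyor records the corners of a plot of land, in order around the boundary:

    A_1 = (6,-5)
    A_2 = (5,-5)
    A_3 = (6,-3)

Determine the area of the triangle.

1

Apply the surveyor's formula: 2A = Σ (x_i·y_{i+1} − x_{i+1}·y_i), indices taken mod 3.
Cross-terms: -5, 15, -12  ⇒  Σ = -2
Area = |Σ|/2 = 1.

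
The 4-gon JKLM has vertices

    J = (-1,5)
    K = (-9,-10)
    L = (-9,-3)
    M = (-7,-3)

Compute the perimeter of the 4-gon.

|JK| = √((-8)² + (-15)²) = √289 = 17
|KL| = √((0)² + (7)²) = √49 = 7
|LM| = √((2)² + (0)²) = √4 = 2
|MJ| = √((6)² + (8)²) = √100 = 10
Perimeter = 17 + 7 + 2 + 10 = 36.

36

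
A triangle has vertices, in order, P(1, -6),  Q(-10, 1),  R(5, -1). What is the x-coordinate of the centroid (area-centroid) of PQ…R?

-4/3

Apply Gauss's area formula. First the cross-terms c_i = x_i·y_{i+1} − x_{i+1}·y_i:
  -59, 5, -29  ⇒  2A = -83, A = -41.5.
Then Σ (x_i + x_{i+1})·c_i = 332, so x̄ = 332 / (6·(-41.5)) = -4/3.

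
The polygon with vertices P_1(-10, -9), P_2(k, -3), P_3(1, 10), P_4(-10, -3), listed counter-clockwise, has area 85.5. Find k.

Write out the shoelace sum; only the two edges meeting at P_2 involve k:
2·Area = [((-10)·(-3) − k·(-9)) + (k·10 − 1·(-3))] + 157
       = 19·k + 190 = 171
⇒ k = -1.

-1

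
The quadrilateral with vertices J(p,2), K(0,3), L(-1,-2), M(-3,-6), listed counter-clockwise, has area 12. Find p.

3

Write out the shoelace sum; only the two edges meeting at J involve p:
2·Area = [((-3)·2 − p·(-6)) + (p·3 − 0·2)] + 3
       = 9·p + -3 = 24
⇒ p = 3.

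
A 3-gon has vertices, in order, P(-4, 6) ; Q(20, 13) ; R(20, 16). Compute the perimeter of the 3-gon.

|PQ| = √((24)² + (7)²) = √625 = 25
|QR| = √((0)² + (3)²) = √9 = 3
|RP| = √((-24)² + (-10)²) = √676 = 26
Perimeter = 25 + 3 + 26 = 54.

54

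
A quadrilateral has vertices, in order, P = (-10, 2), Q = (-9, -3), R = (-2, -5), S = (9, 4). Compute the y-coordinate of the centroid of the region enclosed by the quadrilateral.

-7/78

Apply the shoelace (surveyor's) formula. First the cross-terms c_i = x_i·y_{i+1} − x_{i+1}·y_i:
  48, 39, 37, 58  ⇒  2A = 182, A = 91.
Then Σ (y_i + y_{i+1})·c_i = -49, so ȳ = -49 / (6·91) = -7/78.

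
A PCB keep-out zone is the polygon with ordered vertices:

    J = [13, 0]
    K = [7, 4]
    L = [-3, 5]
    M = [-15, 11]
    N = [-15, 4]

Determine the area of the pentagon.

Apply the shoelace formula: 2A = Σ (x_i·y_{i+1} − x_{i+1}·y_i), indices taken mod 5.
J→K: (13)(4) − (7)(0) = 52
K→L: (7)(5) − (-3)(4) = 47
L→M: (-3)(11) − (-15)(5) = 42
M→N: (-15)(4) − (-15)(11) = 105
N→J: (-15)(0) − (13)(4) = -52
Σ = 194
Area = |Σ|/2 = 97.

97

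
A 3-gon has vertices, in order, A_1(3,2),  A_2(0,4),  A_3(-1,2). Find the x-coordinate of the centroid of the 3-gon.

Apply the shoelace formula. First the cross-terms c_i = x_i·y_{i+1} − x_{i+1}·y_i:
  12, 4, -8  ⇒  2A = 8, A = 4.
Then Σ (x_i + x_{i+1})·c_i = 16, so x̄ = 16 / (6·4) = 2/3.

2/3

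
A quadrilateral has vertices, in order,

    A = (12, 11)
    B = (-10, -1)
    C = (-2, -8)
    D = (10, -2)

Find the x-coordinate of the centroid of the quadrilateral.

480/197

Apply the shoelace formula. First the cross-terms c_i = x_i·y_{i+1} − x_{i+1}·y_i:
  98, 78, 84, 134  ⇒  2A = 394, A = 197.
Then Σ (x_i + x_{i+1})·c_i = 2880, so x̄ = 2880 / (6·197) = 480/197.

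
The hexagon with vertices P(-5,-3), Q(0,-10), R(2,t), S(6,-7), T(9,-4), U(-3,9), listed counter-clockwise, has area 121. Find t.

-4

Write out the shoelace sum; only the two edges meeting at R involve t:
2·Area = [(0·t − 2·(-10)) + (2·(-7) − 6·t)] + 212
       = -6·t + 218 = 242
⇒ t = -4.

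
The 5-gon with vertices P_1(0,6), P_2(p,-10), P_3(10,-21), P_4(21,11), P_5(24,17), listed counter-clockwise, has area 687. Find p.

Write out the shoelace sum; only the two edges meeting at P_2 involve p:
2·Area = [(0·(-10) − p·6) + (p·(-21) − 10·(-10))] + 788
       = -27·p + 888 = 1374
⇒ p = -18.

-18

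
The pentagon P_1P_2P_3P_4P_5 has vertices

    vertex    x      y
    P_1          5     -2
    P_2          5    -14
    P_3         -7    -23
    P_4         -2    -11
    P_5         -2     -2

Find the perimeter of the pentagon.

56

|P_1P_2| = √((0)² + (-12)²) = √144 = 12
|P_2P_3| = √((-12)² + (-9)²) = √225 = 15
|P_3P_4| = √((5)² + (12)²) = √169 = 13
|P_4P_5| = √((0)² + (9)²) = √81 = 9
|P_5P_1| = √((7)² + (0)²) = √49 = 7
Perimeter = 12 + 15 + 13 + 9 + 7 = 56.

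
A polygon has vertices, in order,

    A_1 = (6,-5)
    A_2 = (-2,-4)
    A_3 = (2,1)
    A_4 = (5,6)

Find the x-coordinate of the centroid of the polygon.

Apply the shoelace formula. First the cross-terms c_i = x_i·y_{i+1} − x_{i+1}·y_i:
  -34, 6, 7, -61  ⇒  2A = -82, A = -41.
Then Σ (x_i + x_{i+1})·c_i = -758, so x̄ = -758 / (6·(-41)) = 379/123.

379/123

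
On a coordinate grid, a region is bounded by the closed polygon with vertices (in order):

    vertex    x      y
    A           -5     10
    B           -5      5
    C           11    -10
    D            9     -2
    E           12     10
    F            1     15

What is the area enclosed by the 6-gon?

Apply Gauss's area formula: 2A = Σ (x_i·y_{i+1} − x_{i+1}·y_i), indices taken mod 6.
Cross-terms: 25, -5, 68, 114, 170, 85  ⇒  Σ = 457
Area = |Σ|/2 = 228.5.

228.5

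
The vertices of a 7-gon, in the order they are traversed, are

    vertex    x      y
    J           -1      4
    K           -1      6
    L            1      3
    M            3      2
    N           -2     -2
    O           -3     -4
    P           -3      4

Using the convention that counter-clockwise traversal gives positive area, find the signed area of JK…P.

-25

J→K: (-1)(6) − (-1)(4) = -2
K→L: (-1)(3) − (1)(6) = -9
L→M: (1)(2) − (3)(3) = -7
M→N: (3)(-2) − (-2)(2) = -2
N→O: (-2)(-4) − (-3)(-2) = 2
O→P: (-3)(4) − (-3)(-4) = -24
P→J: (-3)(4) − (-1)(4) = -8
Σ = -50
Signed area = Σ/2 = -25 (negative ⇒ clockwise traversal).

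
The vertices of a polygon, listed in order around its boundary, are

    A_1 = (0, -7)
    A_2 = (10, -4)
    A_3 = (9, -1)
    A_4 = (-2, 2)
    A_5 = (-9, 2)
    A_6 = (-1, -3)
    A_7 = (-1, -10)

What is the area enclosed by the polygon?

84.5

Cross-terms: 70, 26, 16, 14, 29, 7, 7  ⇒  Σ = 169
Area = |Σ|/2 = 84.5.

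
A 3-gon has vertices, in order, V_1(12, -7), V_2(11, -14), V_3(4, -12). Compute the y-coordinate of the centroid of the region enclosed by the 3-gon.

Apply Gauss's area formula. First the cross-terms c_i = x_i·y_{i+1} − x_{i+1}·y_i:
  -91, -76, 116  ⇒  2A = -51, A = -25.5.
Then Σ (y_i + y_{i+1})·c_i = 1683, so ȳ = 1683 / (6·(-25.5)) = -11.

-11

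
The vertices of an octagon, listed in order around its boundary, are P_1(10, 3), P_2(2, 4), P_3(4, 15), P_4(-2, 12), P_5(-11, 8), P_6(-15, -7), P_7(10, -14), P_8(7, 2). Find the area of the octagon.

Apply the shoelace (surveyor's) formula: 2A = Σ (x_i·y_{i+1} − x_{i+1}·y_i), indices taken mod 8.
Σ = (34) + (14) + (78) + (116) + (197) + (280) + (118) + (1) = 838
Area = |Σ|/2 = 419.

419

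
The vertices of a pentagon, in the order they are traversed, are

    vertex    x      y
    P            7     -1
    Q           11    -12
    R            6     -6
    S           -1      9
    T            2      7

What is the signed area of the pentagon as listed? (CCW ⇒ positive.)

Σ = (-73) + (6) + (48) + (-25) + (-51) = -95
Signed area = Σ/2 = -47.5 (negative ⇒ clockwise traversal).

-47.5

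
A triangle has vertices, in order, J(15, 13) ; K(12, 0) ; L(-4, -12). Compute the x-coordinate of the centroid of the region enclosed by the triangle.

23/3

Apply the surveyor's formula. First the cross-terms c_i = x_i·y_{i+1} − x_{i+1}·y_i:
  -156, -144, 128  ⇒  2A = -172, A = -86.
Then Σ (x_i + x_{i+1})·c_i = -3956, so x̄ = -3956 / (6·(-86)) = 23/3.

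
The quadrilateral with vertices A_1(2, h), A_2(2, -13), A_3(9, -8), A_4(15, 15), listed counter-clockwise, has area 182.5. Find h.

The doubled signed area Σ (x_i y_{i+1} − x_{i+1} y_i) is linear in h.
With h=0 it equals 300; the coefficient of h is 13 (from the two edges through A_1).
So 13·h + 300 = 2·182.5 = 365 ⇒ h = 5.

5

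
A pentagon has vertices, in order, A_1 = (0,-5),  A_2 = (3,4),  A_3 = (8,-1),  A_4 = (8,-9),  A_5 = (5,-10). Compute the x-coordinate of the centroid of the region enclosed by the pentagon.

Apply the shoelace (surveyor's) formula. First the cross-terms c_i = x_i·y_{i+1} − x_{i+1}·y_i:
  15, -35, -64, -35, -25  ⇒  2A = -144, A = -72.
Then Σ (x_i + x_{i+1})·c_i = -1944, so x̄ = -1944 / (6·(-72)) = 4.5.

4.5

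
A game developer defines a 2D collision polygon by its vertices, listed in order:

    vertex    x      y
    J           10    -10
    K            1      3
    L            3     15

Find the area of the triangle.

67

Σ = (40) + (6) + (-180) = -134
Area = |Σ|/2 = 67.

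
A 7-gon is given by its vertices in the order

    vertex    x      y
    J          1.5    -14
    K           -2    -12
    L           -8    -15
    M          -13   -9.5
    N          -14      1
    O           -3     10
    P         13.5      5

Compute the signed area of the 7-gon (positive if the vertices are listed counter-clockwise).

-430.25

Apply Gauss's area formula: 2A = Σ (x_i·y_{i+1} − x_{i+1}·y_i), indices taken mod 7.
Cross-terms: -46, -66, -119, -146, -137, -150, -196.5  ⇒  Σ = -860.5
Signed area = Σ/2 = -430.25 (negative ⇒ clockwise traversal).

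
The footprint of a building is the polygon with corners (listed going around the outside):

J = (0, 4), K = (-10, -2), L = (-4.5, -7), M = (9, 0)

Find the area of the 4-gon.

100

Apply Gauss's area formula: 2A = Σ (x_i·y_{i+1} − x_{i+1}·y_i), indices taken mod 4.
Σ = (40) + (61) + (63) + (36) = 200
Area = |Σ|/2 = 100.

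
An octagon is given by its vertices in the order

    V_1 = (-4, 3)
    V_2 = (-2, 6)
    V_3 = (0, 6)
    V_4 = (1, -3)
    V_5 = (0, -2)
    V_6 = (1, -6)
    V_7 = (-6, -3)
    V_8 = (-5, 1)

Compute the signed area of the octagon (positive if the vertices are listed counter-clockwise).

-53.5

Apply Gauss's area formula: 2A = Σ (x_i·y_{i+1} − x_{i+1}·y_i), indices taken mod 8.
Cross-terms: -18, -12, -6, -2, 2, -39, -21, -11  ⇒  Σ = -107
Signed area = Σ/2 = -53.5 (negative ⇒ clockwise traversal).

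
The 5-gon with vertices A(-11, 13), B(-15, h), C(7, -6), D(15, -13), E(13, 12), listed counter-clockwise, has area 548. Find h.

-9

Write out the shoelace sum; only the two edges meeting at B involve h:
2·Area = [((-11)·h − (-15)·13) + ((-15)·(-6) − 7·h)] + 649
       = -18·h + 934 = 1096
⇒ h = -9.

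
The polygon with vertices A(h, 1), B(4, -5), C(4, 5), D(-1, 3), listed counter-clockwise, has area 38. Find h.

Write out the shoelace sum; only the two edges meeting at A involve h:
2·Area = [((-1)·1 − h·3) + (h·(-5) − 4·1)] + 57
       = -8·h + 52 = 76
⇒ h = -3.

-3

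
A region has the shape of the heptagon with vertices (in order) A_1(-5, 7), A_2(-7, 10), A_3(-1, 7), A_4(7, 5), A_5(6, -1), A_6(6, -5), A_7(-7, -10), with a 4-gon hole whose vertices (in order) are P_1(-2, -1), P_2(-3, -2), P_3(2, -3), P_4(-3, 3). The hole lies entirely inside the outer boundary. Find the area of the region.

Outer boundary:
Σ = (-1) + (-39) + (-54) + (-37) + (-24) + (-95) + (-99) = -349
Area = |Σ|/2 = 174.5.
Hole:
Apply the surveyor's formula: 2A = Σ (x_i·y_{i+1} − x_{i+1}·y_i), indices taken mod 4.
Cross-terms: 1, 13, -3, 9  ⇒  Σ = 20
Area = |Σ|/2 = 10.
Net area = 174.5 − 10 = 164.5.

164.5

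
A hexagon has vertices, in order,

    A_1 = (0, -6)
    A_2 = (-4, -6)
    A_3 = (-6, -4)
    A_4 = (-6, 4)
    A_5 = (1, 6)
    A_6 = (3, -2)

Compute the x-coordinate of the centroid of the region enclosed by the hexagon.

Apply the surveyor's formula. First the cross-terms c_i = x_i·y_{i+1} − x_{i+1}·y_i:
  -24, -20, -48, -40, -20, -18  ⇒  2A = -170, A = -85.
Then Σ (x_i + x_{i+1})·c_i = 938, so x̄ = 938 / (6·(-85)) = -469/255.

-469/255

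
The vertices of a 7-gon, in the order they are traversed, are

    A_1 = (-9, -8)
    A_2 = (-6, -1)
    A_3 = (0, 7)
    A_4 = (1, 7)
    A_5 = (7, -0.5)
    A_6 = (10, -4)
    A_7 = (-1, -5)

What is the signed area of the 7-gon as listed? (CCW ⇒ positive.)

-125.75

Cross-terms: -39, -42, -7, -49.5, -23, -54, -37  ⇒  Σ = -251.5
Signed area = Σ/2 = -125.75 (negative ⇒ clockwise traversal).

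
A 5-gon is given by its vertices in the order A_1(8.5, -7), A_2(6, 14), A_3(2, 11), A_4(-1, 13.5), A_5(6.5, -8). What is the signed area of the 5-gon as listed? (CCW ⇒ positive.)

Apply Gauss's area formula: 2A = Σ (x_i·y_{i+1} − x_{i+1}·y_i), indices taken mod 5.
Σ = (161) + (38) + (38) + (-79.75) + (22.5) = 179.75
Signed area = Σ/2 = 89.875 (positive ⇒ counter-clockwise traversal).

89.875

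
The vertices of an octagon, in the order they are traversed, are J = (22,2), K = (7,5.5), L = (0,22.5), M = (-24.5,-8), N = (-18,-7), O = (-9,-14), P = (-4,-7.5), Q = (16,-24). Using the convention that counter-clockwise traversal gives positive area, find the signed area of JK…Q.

Cross-terms: 107, 157.5, 551.25, 27.5, 189, 11.5, 216, 560  ⇒  Σ = 1819.75
Signed area = Σ/2 = 909.875 (positive ⇒ counter-clockwise traversal).

909.875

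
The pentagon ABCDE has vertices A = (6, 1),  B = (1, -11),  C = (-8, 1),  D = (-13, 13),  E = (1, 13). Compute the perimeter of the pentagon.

|AB| = √((-5)² + (-12)²) = √169 = 13
|BC| = √((-9)² + (12)²) = √225 = 15
|CD| = √((-5)² + (12)²) = √169 = 13
|DE| = √((14)² + (0)²) = √196 = 14
|EA| = √((5)² + (-12)²) = √169 = 13
Perimeter = 13 + 15 + 13 + 14 + 13 = 68.

68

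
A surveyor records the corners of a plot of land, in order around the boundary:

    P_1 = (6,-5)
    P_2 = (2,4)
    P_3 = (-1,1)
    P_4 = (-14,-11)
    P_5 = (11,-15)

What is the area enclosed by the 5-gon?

Apply the surveyor's formula: 2A = Σ (x_i·y_{i+1} − x_{i+1}·y_i), indices taken mod 5.
Cross-terms: 34, 6, 25, 331, 35  ⇒  Σ = 431
Area = |Σ|/2 = 215.5.

215.5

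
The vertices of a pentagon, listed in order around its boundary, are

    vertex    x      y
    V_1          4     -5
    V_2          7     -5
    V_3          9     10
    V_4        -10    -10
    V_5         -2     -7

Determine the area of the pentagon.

Apply the shoelace (surveyor's) formula: 2A = Σ (x_i·y_{i+1} − x_{i+1}·y_i), indices taken mod 5.
V_1→V_2: (4)(-5) − (7)(-5) = 15
V_2→V_3: (7)(10) − (9)(-5) = 115
V_3→V_4: (9)(-10) − (-10)(10) = 10
V_4→V_5: (-10)(-7) − (-2)(-10) = 50
V_5→V_1: (-2)(-5) − (4)(-7) = 38
Σ = 228
Area = |Σ|/2 = 114.

114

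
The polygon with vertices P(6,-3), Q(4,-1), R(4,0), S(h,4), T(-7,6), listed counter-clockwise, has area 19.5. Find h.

The doubled signed area Σ (x_i y_{i+1} − x_{i+1} y_i) is linear in h.
With h=0 it equals 39; the coefficient of h is 6 (from the two edges through S).
So 6·h + 39 = 2·19.5 = 39 ⇒ h = 0.

0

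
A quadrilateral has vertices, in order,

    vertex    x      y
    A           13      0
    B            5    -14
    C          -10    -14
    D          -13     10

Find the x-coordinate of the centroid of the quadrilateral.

-355/201

Apply the shoelace formula. First the cross-terms c_i = x_i·y_{i+1} − x_{i+1}·y_i:
  -182, -210, -282, -130  ⇒  2A = -804, A = -402.
Then Σ (x_i + x_{i+1})·c_i = 4260, so x̄ = 4260 / (6·(-402)) = -355/201.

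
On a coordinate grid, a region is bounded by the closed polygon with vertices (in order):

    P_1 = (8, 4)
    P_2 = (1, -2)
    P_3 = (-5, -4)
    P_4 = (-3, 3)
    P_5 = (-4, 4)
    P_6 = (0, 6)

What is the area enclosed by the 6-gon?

Apply the shoelace (surveyor's) formula: 2A = Σ (x_i·y_{i+1} − x_{i+1}·y_i), indices taken mod 6.
Σ = (-20) + (-14) + (-27) + (0) + (-24) + (-48) = -133
Area = |Σ|/2 = 66.5.

66.5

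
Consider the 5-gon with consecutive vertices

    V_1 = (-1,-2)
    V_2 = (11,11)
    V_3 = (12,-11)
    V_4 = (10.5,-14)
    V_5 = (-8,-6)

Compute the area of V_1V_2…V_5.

Apply the surveyor's formula: 2A = Σ (x_i·y_{i+1} − x_{i+1}·y_i), indices taken mod 5.
Σ = (11) + (-253) + (-52.5) + (-175) + (10) = -459.5
Area = |Σ|/2 = 229.75.

229.75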